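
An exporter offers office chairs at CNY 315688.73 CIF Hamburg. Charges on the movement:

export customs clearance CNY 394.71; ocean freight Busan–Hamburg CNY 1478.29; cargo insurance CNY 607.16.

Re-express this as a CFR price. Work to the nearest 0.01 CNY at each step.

Not relevant to the conversion: export clearance, freight — on the seller under both CIF and CFR; already in the CIF price and stays in the CFR price.
From CIF to CFR, the seller no longer bears: insurance.
CFR price = 315688.73 − 607.16 = 315081.57

CFR price: CNY 315081.57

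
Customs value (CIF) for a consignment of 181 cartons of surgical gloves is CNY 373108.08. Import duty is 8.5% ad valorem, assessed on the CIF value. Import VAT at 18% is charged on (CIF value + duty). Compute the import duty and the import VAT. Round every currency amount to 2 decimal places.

Import duty: CNY 31714.19; import VAT: CNY 72868.01

Import duty = 373108.08 × 8.5% = 31714.19
VAT base = CIF + duty = 373108.08 + 31714.19 = 404822.27
Import VAT = 404822.27 × 18% = 72868.01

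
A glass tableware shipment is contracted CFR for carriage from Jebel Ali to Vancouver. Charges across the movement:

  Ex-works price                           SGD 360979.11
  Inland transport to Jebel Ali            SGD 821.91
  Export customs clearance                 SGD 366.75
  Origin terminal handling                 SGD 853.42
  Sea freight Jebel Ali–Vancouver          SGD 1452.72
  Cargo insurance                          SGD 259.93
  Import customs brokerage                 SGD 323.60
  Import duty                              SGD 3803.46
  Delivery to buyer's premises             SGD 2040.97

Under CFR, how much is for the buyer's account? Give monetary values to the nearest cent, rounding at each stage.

Buyer's account: SGD 6427.96

CFR: the seller pays costs through ocean freight to the destination port, but not insurance.
Seller's account: goods 360979.11 + inland to port 821.91 + export clearance 366.75 + origin terminal 853.42 + freight 1452.72 = 364473.91
Buyer's account: insurance 259.93 + brokerage 323.60 + duty 3803.46 + delivery 2040.97 = 6427.96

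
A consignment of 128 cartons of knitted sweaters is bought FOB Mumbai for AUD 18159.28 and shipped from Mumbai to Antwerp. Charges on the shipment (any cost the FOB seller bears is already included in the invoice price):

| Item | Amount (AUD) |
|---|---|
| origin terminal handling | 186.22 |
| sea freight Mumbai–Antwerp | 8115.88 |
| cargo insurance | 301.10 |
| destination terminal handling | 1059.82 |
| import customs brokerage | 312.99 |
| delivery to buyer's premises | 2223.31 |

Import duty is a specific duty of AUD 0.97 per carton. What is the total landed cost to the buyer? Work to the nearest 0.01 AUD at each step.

Total landed cost: AUD 30296.54

FOB: the seller bears costs until goods are on board at the origin port; the buyer bears freight, insurance and all costs thereafter.
Already in the invoice (seller's account under FOB): origin terminal — exclude.
CIF value = FOB price + freight + insurance = 18159.28 + 8115.88 + 301.10 = 26576.26
Import duty = 128 × 0.97 = 124.16
Buyer bears: freight 8115.88 + insurance 301.10 + destination terminal 1059.82 + brokerage 312.99 + delivery 2223.31 + duty 124.16 = 12137.26
Landed cost = invoice 18159.28 + 12137.26 = 30296.54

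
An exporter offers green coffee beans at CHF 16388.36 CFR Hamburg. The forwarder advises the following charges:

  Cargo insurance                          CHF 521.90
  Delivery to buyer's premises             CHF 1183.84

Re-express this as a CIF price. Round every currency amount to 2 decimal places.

CIF price: CHF 16910.26

Not relevant to the conversion: delivery — on the buyer under both terms; not part of either seller's price.
From CFR to CIF, the seller additionally bears: insurance.
CIF price = 16388.36 + 521.90 = 16910.26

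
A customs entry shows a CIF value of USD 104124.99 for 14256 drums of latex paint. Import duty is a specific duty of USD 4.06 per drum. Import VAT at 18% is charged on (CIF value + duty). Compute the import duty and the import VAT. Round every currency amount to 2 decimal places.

Import duty: USD 57879.36; import VAT: USD 29160.78

Import duty = 14256 × 4.06 = 57879.36
VAT base = CIF + duty = 104124.99 + 57879.36 = 162004.35
Import VAT = 162004.35 × 18% = 29160.78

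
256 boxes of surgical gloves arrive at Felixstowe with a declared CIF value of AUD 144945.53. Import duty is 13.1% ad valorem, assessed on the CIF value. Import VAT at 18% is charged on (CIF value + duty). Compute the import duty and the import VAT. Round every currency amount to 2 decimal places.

Import duty = 144945.53 × 13.1% = 18987.86
VAT base = CIF + duty = 144945.53 + 18987.86 = 163933.39
Import VAT = 163933.39 × 18% = 29508.01

Import duty: AUD 18987.86; import VAT: AUD 29508.01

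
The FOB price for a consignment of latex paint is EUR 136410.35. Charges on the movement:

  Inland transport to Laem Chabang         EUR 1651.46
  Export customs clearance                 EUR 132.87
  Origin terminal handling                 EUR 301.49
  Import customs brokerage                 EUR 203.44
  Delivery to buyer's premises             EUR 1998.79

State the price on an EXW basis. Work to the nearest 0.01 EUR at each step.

Not relevant to the conversion: brokerage, delivery — on the buyer under both terms; not part of either seller's price.
From FOB to EXW, the seller no longer bears: inland to port, export clearance, origin terminal.
EXW price = 136410.35 − 1651.46 − 132.87 − 301.49 = 134324.53

EXW price: EUR 134324.53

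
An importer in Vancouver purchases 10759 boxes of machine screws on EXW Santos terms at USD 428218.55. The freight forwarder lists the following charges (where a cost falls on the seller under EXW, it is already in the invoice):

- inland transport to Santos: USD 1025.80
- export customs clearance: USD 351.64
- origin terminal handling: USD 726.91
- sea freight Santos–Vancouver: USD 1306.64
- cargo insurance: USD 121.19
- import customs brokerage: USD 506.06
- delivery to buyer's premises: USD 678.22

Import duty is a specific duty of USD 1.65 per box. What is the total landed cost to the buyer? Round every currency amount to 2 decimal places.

Total landed cost: USD 450687.36

EXW: the seller makes goods available at their premises; the buyer bears all onward costs.
CIF value = EXW price + inland to port + export clearance + origin terminal + freight + insurance = 428218.55 + 1025.80 + 351.64 + 726.91 + 1306.64 + 121.19 = 431750.73
Import duty = 10759 × 1.65 = 17752.35
Buyer bears: inland to port 1025.80 + export clearance 351.64 + origin terminal 726.91 + freight 1306.64 + insurance 121.19 + brokerage 506.06 + delivery 678.22 + duty 17752.35 = 22468.81
Landed cost = invoice 428218.55 + 22468.81 = 450687.36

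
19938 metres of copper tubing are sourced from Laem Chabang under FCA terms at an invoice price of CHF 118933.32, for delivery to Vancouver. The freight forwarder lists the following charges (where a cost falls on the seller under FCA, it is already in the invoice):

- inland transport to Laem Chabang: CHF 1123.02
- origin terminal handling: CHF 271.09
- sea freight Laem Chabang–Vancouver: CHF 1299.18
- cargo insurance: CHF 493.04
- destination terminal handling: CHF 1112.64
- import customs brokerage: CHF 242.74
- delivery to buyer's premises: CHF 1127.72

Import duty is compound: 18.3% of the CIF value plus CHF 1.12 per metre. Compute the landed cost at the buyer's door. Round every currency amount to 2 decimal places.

Total landed cost: CHF 167952.67

FCA: the seller delivers export-cleared goods to the carrier; the buyer bears costs from that point.
Already in the invoice (seller's account under FCA): inland to port — exclude.
CIF value = FCA price + origin terminal + freight + insurance = 118933.32 + 271.09 + 1299.18 + 493.04 = 120996.63
Ad valorem component: 120996.63 × 18.3% = 22142.38
Specific component: 19938 × 1.12 = 22330.56
Import duty = 22142.38 + 22330.56 = 44472.94
Buyer bears: origin terminal 271.09 + freight 1299.18 + insurance 493.04 + destination terminal 1112.64 + brokerage 242.74 + delivery 1127.72 + duty 44472.94 = 49019.35
Landed cost = invoice 118933.32 + 49019.35 = 167952.67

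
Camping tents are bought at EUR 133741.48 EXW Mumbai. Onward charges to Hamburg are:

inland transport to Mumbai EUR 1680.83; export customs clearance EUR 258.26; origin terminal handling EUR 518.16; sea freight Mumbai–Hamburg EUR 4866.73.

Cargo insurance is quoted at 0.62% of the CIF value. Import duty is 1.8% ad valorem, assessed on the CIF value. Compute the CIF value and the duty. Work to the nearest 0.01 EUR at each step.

CIF value: EUR 141945.52; import duty: EUR 2555.02

Let C be the CIF value. C = EXW price + pre-shipment costs + freight + 0.62% × C
C − 0.62% × C = 133741.48 + 1680.83 + 258.26 + 518.16 + 4866.73
0.9938 × C = 141065.46
C = 141065.46 / 0.9938 = 141945.52
Insurance premium = 0.62% × 141945.52 = 880.06
Import duty = 141945.52 × 1.8% = 2555.02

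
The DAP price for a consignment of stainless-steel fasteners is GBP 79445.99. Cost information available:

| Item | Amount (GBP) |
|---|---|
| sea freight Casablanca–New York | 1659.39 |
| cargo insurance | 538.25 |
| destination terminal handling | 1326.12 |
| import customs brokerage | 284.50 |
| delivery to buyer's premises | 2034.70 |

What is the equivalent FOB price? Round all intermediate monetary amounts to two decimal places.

FOB price: GBP 73887.53

Not relevant to the conversion: brokerage — on the buyer under both terms; not part of either seller's price.
From DAP to FOB, the seller no longer bears: freight, insurance, destination terminal, delivery.
FOB price = 79445.99 − 1659.39 − 538.25 − 1326.12 − 2034.70 = 73887.53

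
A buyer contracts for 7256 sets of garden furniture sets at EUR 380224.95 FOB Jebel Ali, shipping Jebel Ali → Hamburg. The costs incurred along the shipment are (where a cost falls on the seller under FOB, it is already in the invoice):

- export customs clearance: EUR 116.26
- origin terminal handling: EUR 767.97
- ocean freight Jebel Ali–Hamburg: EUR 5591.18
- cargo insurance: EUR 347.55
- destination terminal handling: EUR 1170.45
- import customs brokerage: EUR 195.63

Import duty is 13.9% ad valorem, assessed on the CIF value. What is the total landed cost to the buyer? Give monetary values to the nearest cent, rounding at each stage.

Total landed cost: EUR 441206.51

FOB: the seller bears costs until goods are on board at the origin port; the buyer bears freight, insurance and all costs thereafter.
Already in the invoice (seller's account under FOB): export clearance, origin terminal — exclude.
CIF value = FOB price + freight + insurance = 380224.95 + 5591.18 + 347.55 = 386163.68
Import duty = 386163.68 × 13.9% = 53676.75
Buyer bears: freight 5591.18 + insurance 347.55 + destination terminal 1170.45 + brokerage 195.63 + duty 53676.75 = 60981.56
Landed cost = invoice 380224.95 + 60981.56 = 441206.51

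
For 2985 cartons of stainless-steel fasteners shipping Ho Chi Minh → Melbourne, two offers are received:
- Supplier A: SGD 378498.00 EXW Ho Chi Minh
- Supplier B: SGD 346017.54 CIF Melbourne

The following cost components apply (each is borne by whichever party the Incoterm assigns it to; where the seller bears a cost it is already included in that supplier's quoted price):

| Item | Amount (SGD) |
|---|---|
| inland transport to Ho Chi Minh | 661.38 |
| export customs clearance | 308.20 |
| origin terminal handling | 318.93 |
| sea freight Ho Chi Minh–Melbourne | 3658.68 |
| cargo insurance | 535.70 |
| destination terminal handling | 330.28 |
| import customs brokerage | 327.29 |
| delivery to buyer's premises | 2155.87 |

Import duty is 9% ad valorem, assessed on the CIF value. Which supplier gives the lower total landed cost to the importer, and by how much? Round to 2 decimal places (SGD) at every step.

Supplier B is cheaper by SGD 41380.05

Supplier A (EXW):
CIF value = EXW price + inland to port + export clearance + origin terminal + freight + insurance = 378498.00 + 661.38 + 308.20 + 318.93 + 3658.68 + 535.70 = 383980.89
Import duty = 383980.89 × 9% = 34558.28
Buyer bears (A): 661.38 + 308.20 + 318.93 + 3658.68 + 535.70 + 330.28 + 327.29 + 2155.87 = 8296.33
Landed cost (A) = invoice 378498.00 + 8296.33 + duty 34558.28 = 421352.61
Supplier B (CIF):
The CIF price already equals the CIF value: 346017.54
Import duty = 346017.54 × 9% = 31141.58
Buyer bears (B): 330.28 + 327.29 + 2155.87 = 2813.44
Landed cost (B) = invoice 346017.54 + 2813.44 + duty 31141.58 = 379972.56
Difference = |421352.61 − 379972.56| = 41380.05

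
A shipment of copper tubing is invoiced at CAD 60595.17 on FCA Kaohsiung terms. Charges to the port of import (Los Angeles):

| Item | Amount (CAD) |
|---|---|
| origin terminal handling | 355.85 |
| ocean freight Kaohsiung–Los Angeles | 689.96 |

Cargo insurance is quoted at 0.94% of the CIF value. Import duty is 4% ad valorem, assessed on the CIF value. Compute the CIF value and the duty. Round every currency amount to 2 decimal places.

Let C be the CIF value. C = FCA price + pre-shipment costs + freight + 0.94% × C
C − 0.94% × C = 60595.17 + 355.85 + 689.96
0.9906 × C = 61640.98
C = 61640.98 / 0.9906 = 62225.90
Insurance premium = 0.94% × 62225.90 = 584.92
Import duty = 62225.90 × 4% = 2489.04

CIF value: CAD 62225.90; import duty: CAD 2489.04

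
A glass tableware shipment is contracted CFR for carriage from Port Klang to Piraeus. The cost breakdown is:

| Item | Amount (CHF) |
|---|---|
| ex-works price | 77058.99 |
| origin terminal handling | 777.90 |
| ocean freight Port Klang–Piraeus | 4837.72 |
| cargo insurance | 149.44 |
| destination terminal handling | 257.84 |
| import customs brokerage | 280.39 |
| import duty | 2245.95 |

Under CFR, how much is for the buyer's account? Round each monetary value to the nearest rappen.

CFR: the seller pays costs through ocean freight to the destination port, but not insurance.
Seller's account: goods 77058.99 + origin terminal 777.90 + freight 4837.72 = 82674.61
Buyer's account: insurance 149.44 + destination terminal 257.84 + brokerage 280.39 + duty 2245.95 = 2933.62

Buyer's account: CHF 2933.62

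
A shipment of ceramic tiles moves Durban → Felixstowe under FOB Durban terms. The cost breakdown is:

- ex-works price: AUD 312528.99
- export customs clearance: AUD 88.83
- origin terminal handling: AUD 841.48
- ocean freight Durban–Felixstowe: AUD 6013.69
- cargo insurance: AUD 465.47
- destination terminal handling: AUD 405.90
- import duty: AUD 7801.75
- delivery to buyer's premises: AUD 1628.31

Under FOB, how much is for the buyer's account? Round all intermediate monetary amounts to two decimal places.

FOB: the seller bears costs until goods are on board at the origin port; the buyer bears freight, insurance and all costs thereafter.
Seller's account: goods 312528.99 + export clearance 88.83 + origin terminal 841.48 = 313459.30
Buyer's account: freight 6013.69 + insurance 465.47 + destination terminal 405.90 + duty 7801.75 + delivery 1628.31 = 16315.12

Buyer's account: AUD 16315.12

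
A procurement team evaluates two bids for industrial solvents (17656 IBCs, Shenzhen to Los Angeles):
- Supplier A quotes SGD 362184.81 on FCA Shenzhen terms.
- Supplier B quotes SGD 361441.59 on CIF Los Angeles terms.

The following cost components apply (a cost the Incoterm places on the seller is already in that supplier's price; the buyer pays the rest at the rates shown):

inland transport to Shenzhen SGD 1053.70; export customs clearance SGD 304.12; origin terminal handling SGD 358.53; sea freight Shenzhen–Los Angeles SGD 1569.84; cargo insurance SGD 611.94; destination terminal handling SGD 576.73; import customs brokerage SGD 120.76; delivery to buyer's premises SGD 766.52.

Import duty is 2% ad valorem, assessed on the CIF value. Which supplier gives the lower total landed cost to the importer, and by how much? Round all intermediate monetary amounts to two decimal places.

Supplier A (FCA):
CIF value = FCA price + origin terminal + freight + insurance = 362184.81 + 358.53 + 1569.84 + 611.94 = 364725.12
Import duty = 364725.12 × 2% = 7294.50
Buyer bears (A): 358.53 + 1569.84 + 611.94 + 576.73 + 120.76 + 766.52 = 4004.32
Landed cost (A) = invoice 362184.81 + 4004.32 + duty 7294.50 = 373483.63
Supplier B (CIF):
The CIF price already equals the CIF value: 361441.59
Import duty = 361441.59 × 2% = 7228.83
Buyer bears (B): 576.73 + 120.76 + 766.52 = 1464.01
Landed cost (B) = invoice 361441.59 + 1464.01 + duty 7228.83 = 370134.43
Difference = |373483.63 − 370134.43| = 3349.20

Supplier B is cheaper by SGD 3349.20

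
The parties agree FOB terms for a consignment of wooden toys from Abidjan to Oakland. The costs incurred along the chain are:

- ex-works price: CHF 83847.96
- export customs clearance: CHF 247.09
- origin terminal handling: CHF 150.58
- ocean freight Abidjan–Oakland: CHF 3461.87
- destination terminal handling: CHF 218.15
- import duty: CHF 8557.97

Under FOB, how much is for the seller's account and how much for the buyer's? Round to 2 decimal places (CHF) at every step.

Seller: CHF 84245.63; buyer: CHF 12237.99

FOB: the seller bears costs until goods are on board at the origin port; the buyer bears freight, insurance and all costs thereafter.
Seller's account: goods 83847.96 + export clearance 247.09 + origin terminal 150.58 = 84245.63
Buyer's account: freight 3461.87 + destination terminal 218.15 + duty 8557.97 = 12237.99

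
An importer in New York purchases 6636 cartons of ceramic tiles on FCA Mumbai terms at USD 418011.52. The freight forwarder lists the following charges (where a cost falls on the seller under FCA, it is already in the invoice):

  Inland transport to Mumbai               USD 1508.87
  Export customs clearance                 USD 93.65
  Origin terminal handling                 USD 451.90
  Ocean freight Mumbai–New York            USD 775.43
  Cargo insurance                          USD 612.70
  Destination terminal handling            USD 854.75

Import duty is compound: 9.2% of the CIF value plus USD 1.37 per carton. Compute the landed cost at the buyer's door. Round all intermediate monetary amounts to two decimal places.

Total landed cost: USD 468423.96

FCA: the seller delivers export-cleared goods to the carrier; the buyer bears costs from that point.
Already in the invoice (seller's account under FCA): inland to port, export clearance — exclude.
CIF value = FCA price + origin terminal + freight + insurance = 418011.52 + 451.90 + 775.43 + 612.70 = 419851.55
Ad valorem component: 419851.55 × 9.2% = 38626.34
Specific component: 6636 × 1.37 = 9091.32
Import duty = 38626.34 + 9091.32 = 47717.66
Buyer bears: origin terminal 451.90 + freight 775.43 + insurance 612.70 + destination terminal 854.75 + duty 47717.66 = 50412.44
Landed cost = invoice 418011.52 + 50412.44 = 468423.96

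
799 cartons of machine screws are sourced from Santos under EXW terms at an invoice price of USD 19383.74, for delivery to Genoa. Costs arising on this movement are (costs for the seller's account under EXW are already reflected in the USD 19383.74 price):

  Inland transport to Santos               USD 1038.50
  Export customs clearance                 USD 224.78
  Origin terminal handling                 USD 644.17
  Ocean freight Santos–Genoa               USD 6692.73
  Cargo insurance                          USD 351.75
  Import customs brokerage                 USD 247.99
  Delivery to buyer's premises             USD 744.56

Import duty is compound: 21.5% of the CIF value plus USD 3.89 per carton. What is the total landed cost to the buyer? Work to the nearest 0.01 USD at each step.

Total landed cost: USD 38528.50

EXW: the seller makes goods available at their premises; the buyer bears all onward costs.
CIF value = EXW price + inland to port + export clearance + origin terminal + freight + insurance = 19383.74 + 1038.50 + 224.78 + 644.17 + 6692.73 + 351.75 = 28335.67
Ad valorem component: 28335.67 × 21.5% = 6092.17
Specific component: 799 × 3.89 = 3108.11
Import duty = 6092.17 + 3108.11 = 9200.28
Buyer bears: inland to port 1038.50 + export clearance 224.78 + origin terminal 644.17 + freight 6692.73 + insurance 351.75 + brokerage 247.99 + delivery 744.56 + duty 9200.28 = 19144.76
Landed cost = invoice 19383.74 + 19144.76 = 38528.50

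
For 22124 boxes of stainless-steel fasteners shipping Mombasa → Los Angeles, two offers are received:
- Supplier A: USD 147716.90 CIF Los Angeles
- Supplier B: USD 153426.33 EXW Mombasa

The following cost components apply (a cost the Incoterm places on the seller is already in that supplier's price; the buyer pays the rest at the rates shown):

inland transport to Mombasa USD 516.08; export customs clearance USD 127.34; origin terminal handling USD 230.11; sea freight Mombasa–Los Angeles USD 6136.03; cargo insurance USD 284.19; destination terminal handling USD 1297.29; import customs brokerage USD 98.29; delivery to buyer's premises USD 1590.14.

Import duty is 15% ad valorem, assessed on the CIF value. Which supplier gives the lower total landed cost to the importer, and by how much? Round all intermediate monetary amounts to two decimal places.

Supplier A (CIF):
The CIF price already equals the CIF value: 147716.90
Import duty = 147716.90 × 15% = 22157.54
Buyer bears (A): 1297.29 + 98.29 + 1590.14 = 2985.72
Landed cost (A) = invoice 147716.90 + 2985.72 + duty 22157.54 = 172860.16
Supplier B (EXW):
CIF value = EXW price + inland to port + export clearance + origin terminal + freight + insurance = 153426.33 + 516.08 + 127.34 + 230.11 + 6136.03 + 284.19 = 160720.08
Import duty = 160720.08 × 15% = 24108.01
Buyer bears (B): 516.08 + 127.34 + 230.11 + 6136.03 + 284.19 + 1297.29 + 98.29 + 1590.14 = 10279.47
Landed cost (B) = invoice 153426.33 + 10279.47 + duty 24108.01 = 187813.81
Difference = |172860.16 − 187813.81| = 14953.65

Supplier A is cheaper by USD 14953.65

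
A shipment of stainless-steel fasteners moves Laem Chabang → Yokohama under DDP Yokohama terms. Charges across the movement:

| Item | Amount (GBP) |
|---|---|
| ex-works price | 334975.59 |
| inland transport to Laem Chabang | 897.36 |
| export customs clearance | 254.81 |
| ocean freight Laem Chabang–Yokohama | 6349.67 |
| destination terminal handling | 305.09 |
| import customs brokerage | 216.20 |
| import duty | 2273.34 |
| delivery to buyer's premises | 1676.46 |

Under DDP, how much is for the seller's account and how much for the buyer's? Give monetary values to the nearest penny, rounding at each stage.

Seller: GBP 346948.52; buyer: GBP 0.00

DDP: the seller bears all costs including import duty.
Seller's account: goods 334975.59 + inland to port 897.36 + export clearance 254.81 + freight 6349.67 + destination terminal 305.09 + brokerage 216.20 + duty 2273.34 + delivery 1676.46 = 346948.52
Buyer's account: 0.00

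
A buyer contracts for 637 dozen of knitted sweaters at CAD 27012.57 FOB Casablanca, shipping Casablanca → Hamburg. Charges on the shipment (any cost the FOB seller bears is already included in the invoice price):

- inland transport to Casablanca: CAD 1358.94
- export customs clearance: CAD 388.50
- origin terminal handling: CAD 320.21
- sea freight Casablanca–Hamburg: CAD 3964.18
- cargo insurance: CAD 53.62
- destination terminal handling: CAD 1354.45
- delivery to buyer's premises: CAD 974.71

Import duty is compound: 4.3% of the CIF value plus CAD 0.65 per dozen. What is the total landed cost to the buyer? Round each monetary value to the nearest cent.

Total landed cost: CAD 35107.89

FOB: the seller bears costs until goods are on board at the origin port; the buyer bears freight, insurance and all costs thereafter.
Already in the invoice (seller's account under FOB): inland to port, export clearance, origin terminal — exclude.
CIF value = FOB price + freight + insurance = 27012.57 + 3964.18 + 53.62 = 31030.37
Ad valorem component: 31030.37 × 4.3% = 1334.31
Specific component: 637 × 0.65 = 414.05
Import duty = 1334.31 + 414.05 = 1748.36
Buyer bears: freight 3964.18 + insurance 53.62 + destination terminal 1354.45 + delivery 974.71 + duty 1748.36 = 8095.32
Landed cost = invoice 27012.57 + 8095.32 = 35107.89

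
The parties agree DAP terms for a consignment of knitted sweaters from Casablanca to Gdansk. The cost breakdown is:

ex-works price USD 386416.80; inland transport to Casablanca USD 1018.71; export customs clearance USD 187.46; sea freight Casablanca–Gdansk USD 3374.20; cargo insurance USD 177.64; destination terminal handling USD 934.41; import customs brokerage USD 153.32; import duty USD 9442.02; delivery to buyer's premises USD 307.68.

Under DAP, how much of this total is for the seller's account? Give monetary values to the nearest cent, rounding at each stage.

DAP: the seller bears all costs to the named destination except import duty and clearance.
Seller's account: goods 386416.80 + inland to port 1018.71 + export clearance 187.46 + freight 3374.20 + insurance 177.64 + destination terminal 934.41 + delivery 307.68 = 392416.90
Buyer's account: brokerage 153.32 + duty 9442.02 = 9595.34

Seller's account: USD 392416.90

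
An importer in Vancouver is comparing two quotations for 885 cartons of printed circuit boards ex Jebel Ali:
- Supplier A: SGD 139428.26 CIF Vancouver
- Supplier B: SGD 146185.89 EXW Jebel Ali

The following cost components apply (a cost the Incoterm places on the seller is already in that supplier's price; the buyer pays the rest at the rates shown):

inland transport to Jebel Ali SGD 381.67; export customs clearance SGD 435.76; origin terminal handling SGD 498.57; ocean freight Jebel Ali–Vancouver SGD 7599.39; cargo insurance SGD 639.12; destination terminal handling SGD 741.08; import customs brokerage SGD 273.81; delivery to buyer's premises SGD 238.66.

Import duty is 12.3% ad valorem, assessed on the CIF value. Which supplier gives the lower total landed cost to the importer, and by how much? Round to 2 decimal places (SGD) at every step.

Supplier A (CIF):
The CIF price already equals the CIF value: 139428.26
Import duty = 139428.26 × 12.3% = 17149.68
Buyer bears (A): 741.08 + 273.81 + 238.66 = 1253.55
Landed cost (A) = invoice 139428.26 + 1253.55 + duty 17149.68 = 157831.49
Supplier B (EXW):
CIF value = EXW price + inland to port + export clearance + origin terminal + freight + insurance = 146185.89 + 381.67 + 435.76 + 498.57 + 7599.39 + 639.12 = 155740.40
Import duty = 155740.40 × 12.3% = 19156.07
Buyer bears (B): 381.67 + 435.76 + 498.57 + 7599.39 + 639.12 + 741.08 + 273.81 + 238.66 = 10808.06
Landed cost (B) = invoice 146185.89 + 10808.06 + duty 19156.07 = 176150.02
Difference = |157831.49 − 176150.02| = 18318.53

Supplier A is cheaper by SGD 18318.53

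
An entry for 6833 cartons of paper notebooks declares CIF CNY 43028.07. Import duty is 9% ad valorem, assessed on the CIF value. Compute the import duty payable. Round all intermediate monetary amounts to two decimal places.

Import duty: CNY 3872.53

Import duty = 43028.07 × 9% = 3872.53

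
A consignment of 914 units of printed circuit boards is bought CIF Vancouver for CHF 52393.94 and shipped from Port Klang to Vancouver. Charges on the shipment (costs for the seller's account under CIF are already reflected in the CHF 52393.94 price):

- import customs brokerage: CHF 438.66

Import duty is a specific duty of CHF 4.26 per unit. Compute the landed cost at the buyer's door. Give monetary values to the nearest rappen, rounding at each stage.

Total landed cost: CHF 56726.24

CIF: the seller pays costs through ocean freight and marine insurance to the destination port.
The CIF price already equals the CIF value: 52393.94
Import duty = 914 × 4.26 = 3893.64
Buyer bears: brokerage 438.66 + duty 3893.64 = 4332.30
Landed cost = invoice 52393.94 + 4332.30 = 56726.24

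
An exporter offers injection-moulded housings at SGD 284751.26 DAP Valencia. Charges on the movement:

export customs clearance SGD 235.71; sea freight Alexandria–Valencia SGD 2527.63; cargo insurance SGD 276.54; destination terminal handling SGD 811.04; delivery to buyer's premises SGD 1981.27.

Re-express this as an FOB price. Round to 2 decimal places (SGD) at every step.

Not relevant to the conversion: export clearance — on the seller under both DAP and FOB; already in the DAP price and stays in the FOB price.
From DAP to FOB, the seller no longer bears: freight, insurance, destination terminal, delivery.
FOB price = 284751.26 − 2527.63 − 276.54 − 811.04 − 1981.27 = 279154.78

FOB price: SGD 279154.78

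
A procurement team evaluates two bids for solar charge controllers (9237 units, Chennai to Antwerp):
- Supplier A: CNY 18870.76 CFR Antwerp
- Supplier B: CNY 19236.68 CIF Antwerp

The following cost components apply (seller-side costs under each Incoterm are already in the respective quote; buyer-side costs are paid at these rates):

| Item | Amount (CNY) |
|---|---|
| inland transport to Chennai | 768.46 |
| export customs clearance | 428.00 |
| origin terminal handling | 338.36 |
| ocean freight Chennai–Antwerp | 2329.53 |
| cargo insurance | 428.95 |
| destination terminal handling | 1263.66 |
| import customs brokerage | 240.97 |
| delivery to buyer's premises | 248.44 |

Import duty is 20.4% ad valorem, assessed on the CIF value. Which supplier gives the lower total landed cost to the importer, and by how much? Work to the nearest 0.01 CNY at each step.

Supplier B is cheaper by CNY 75.89

Supplier A (CFR):
CIF value = CFR price + insurance = 18870.76 + 428.95 = 19299.71
Import duty = 19299.71 × 20.4% = 3937.14
Buyer bears (A): 428.95 + 1263.66 + 240.97 + 248.44 = 2182.02
Landed cost (A) = invoice 18870.76 + 2182.02 + duty 3937.14 = 24989.92
Supplier B (CIF):
The CIF price already equals the CIF value: 19236.68
Import duty = 19236.68 × 20.4% = 3924.28
Buyer bears (B): 1263.66 + 240.97 + 248.44 = 1753.07
Landed cost (B) = invoice 19236.68 + 1753.07 + duty 3924.28 = 24914.03
Difference = |24989.92 − 24914.03| = 75.89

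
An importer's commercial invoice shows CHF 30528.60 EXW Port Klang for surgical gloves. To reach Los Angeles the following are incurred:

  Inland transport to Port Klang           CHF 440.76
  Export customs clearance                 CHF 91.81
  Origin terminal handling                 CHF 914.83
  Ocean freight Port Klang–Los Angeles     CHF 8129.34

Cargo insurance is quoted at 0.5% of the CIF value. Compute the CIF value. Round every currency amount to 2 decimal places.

CIF value: CHF 40306.87

Let C be the CIF value. C = EXW price + pre-shipment costs + freight + 0.5% × C
C − 0.5% × C = 30528.60 + 440.76 + 91.81 + 914.83 + 8129.34
0.995 × C = 40105.34
C = 40105.34 / 0.995 = 40306.87
Insurance premium = 0.5% × 40306.87 = 201.53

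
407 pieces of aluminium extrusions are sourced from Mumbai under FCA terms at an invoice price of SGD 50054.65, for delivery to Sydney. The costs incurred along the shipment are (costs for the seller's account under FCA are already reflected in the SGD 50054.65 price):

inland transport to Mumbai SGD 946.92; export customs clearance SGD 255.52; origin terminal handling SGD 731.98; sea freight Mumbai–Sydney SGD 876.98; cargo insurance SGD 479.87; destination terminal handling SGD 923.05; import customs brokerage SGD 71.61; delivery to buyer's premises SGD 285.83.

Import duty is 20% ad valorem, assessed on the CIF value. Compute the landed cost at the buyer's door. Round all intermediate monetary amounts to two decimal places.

FCA: the seller delivers export-cleared goods to the carrier; the buyer bears costs from that point.
Already in the invoice (seller's account under FCA): inland to port, export clearance — exclude.
CIF value = FCA price + origin terminal + freight + insurance = 50054.65 + 731.98 + 876.98 + 479.87 = 52143.48
Import duty = 52143.48 × 20% = 10428.70
Buyer bears: origin terminal 731.98 + freight 876.98 + insurance 479.87 + destination terminal 923.05 + brokerage 71.61 + delivery 285.83 + duty 10428.70 = 13798.02
Landed cost = invoice 50054.65 + 13798.02 = 63852.67

Total landed cost: SGD 63852.67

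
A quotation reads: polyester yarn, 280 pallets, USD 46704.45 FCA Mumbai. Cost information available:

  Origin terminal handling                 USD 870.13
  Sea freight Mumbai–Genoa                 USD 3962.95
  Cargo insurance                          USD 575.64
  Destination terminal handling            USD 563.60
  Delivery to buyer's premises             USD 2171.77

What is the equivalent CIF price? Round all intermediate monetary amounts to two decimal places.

CIF price: USD 52113.17

Not relevant to the conversion: destination terminal, delivery — on the buyer under both terms; not part of either seller's price.
From FCA to CIF, the seller additionally bears: origin terminal, freight, insurance.
CIF price = 46704.45 + 870.13 + 3962.95 + 575.64 = 52113.17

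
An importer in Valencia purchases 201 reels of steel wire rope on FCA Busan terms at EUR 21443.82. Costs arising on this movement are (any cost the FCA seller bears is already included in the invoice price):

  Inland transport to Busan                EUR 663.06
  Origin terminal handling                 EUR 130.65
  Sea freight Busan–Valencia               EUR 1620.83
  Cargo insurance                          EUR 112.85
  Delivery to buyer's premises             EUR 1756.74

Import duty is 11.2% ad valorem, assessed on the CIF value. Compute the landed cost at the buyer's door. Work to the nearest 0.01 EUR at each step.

FCA: the seller delivers export-cleared goods to the carrier; the buyer bears costs from that point.
Already in the invoice (seller's account under FCA): inland to port — exclude.
CIF value = FCA price + origin terminal + freight + insurance = 21443.82 + 130.65 + 1620.83 + 112.85 = 23308.15
Import duty = 23308.15 × 11.2% = 2610.51
Buyer bears: origin terminal 130.65 + freight 1620.83 + insurance 112.85 + delivery 1756.74 + duty 2610.51 = 6231.58
Landed cost = invoice 21443.82 + 6231.58 = 27675.40

Total landed cost: EUR 27675.40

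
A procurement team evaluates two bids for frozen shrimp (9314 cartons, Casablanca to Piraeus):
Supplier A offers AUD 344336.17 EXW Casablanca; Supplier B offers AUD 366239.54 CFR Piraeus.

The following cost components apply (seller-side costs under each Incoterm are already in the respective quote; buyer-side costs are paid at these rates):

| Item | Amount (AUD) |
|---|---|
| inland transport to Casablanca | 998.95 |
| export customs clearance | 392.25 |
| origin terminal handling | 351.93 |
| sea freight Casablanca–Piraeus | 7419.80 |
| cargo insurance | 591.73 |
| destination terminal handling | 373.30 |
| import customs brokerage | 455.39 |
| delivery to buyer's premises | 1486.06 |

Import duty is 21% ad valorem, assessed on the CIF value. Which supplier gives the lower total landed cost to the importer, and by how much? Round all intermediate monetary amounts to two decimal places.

Supplier A (EXW):
CIF value = EXW price + inland to port + export clearance + origin terminal + freight + insurance = 344336.17 + 998.95 + 392.25 + 351.93 + 7419.80 + 591.73 = 354090.83
Import duty = 354090.83 × 21% = 74359.07
Buyer bears (A): 998.95 + 392.25 + 351.93 + 7419.80 + 591.73 + 373.30 + 455.39 + 1486.06 = 12069.41
Landed cost (A) = invoice 344336.17 + 12069.41 + duty 74359.07 = 430764.65
Supplier B (CFR):
CIF value = CFR price + insurance = 366239.54 + 591.73 = 366831.27
Import duty = 366831.27 × 21% = 77034.57
Buyer bears (B): 591.73 + 373.30 + 455.39 + 1486.06 = 2906.48
Landed cost (B) = invoice 366239.54 + 2906.48 + duty 77034.57 = 446180.59
Difference = |430764.65 − 446180.59| = 15415.94

Supplier A is cheaper by AUD 15415.94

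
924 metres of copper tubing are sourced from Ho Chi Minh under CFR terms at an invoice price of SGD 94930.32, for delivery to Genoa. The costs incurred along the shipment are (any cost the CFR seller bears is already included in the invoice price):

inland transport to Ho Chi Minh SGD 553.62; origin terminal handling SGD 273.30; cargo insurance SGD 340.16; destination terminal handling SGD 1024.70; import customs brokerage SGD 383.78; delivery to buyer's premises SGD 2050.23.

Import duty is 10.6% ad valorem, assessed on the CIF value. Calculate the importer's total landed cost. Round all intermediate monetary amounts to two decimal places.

Total landed cost: SGD 108827.86

CFR: the seller pays costs through ocean freight to the destination port, but not insurance.
Already in the invoice (seller's account under CFR): inland to port, origin terminal — exclude.
CIF value = CFR price + insurance = 94930.32 + 340.16 = 95270.48
Import duty = 95270.48 × 10.6% = 10098.67
Buyer bears: insurance 340.16 + destination terminal 1024.70 + brokerage 383.78 + delivery 2050.23 + duty 10098.67 = 13897.54
Landed cost = invoice 94930.32 + 13897.54 = 108827.86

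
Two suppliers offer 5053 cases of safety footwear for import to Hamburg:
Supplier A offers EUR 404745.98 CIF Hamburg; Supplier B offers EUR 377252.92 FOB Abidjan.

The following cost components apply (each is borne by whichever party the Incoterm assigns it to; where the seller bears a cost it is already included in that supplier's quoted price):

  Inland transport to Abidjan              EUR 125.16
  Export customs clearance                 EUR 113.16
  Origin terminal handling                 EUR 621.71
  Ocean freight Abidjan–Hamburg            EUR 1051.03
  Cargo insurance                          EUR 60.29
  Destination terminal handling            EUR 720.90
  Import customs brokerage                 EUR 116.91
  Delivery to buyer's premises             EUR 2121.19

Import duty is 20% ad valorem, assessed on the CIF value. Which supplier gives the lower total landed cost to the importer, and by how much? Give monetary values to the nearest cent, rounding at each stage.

Supplier B is cheaper by EUR 31658.09

Supplier A (CIF):
The CIF price already equals the CIF value: 404745.98
Import duty = 404745.98 × 20% = 80949.20
Buyer bears (A): 720.90 + 116.91 + 2121.19 = 2959.00
Landed cost (A) = invoice 404745.98 + 2959.00 + duty 80949.20 = 488654.18
Supplier B (FOB):
CIF value = FOB price + freight + insurance = 377252.92 + 1051.03 + 60.29 = 378364.24
Import duty = 378364.24 × 20% = 75672.85
Buyer bears (B): 1051.03 + 60.29 + 720.90 + 116.91 + 2121.19 = 4070.32
Landed cost (B) = invoice 377252.92 + 4070.32 + duty 75672.85 = 456996.09
Difference = |488654.18 − 456996.09| = 31658.09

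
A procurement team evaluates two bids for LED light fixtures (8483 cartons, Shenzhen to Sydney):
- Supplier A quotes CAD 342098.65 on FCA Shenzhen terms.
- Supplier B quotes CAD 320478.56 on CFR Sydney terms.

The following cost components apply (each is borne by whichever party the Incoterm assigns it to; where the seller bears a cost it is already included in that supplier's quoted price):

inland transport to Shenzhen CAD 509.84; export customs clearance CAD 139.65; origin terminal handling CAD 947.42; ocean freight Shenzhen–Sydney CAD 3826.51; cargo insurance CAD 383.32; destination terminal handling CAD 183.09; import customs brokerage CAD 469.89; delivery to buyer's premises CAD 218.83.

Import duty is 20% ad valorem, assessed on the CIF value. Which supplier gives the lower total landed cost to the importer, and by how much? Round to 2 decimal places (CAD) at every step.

Supplier B is cheaper by CAD 31672.82

Supplier A (FCA):
CIF value = FCA price + origin terminal + freight + insurance = 342098.65 + 947.42 + 3826.51 + 383.32 = 347255.90
Import duty = 347255.90 × 20% = 69451.18
Buyer bears (A): 947.42 + 3826.51 + 383.32 + 183.09 + 469.89 + 218.83 = 6029.06
Landed cost (A) = invoice 342098.65 + 6029.06 + duty 69451.18 = 417578.89
Supplier B (CFR):
CIF value = CFR price + insurance = 320478.56 + 383.32 = 320861.88
Import duty = 320861.88 × 20% = 64172.38
Buyer bears (B): 383.32 + 183.09 + 469.89 + 218.83 = 1255.13
Landed cost (B) = invoice 320478.56 + 1255.13 + duty 64172.38 = 385906.07
Difference = |417578.89 − 385906.07| = 31672.82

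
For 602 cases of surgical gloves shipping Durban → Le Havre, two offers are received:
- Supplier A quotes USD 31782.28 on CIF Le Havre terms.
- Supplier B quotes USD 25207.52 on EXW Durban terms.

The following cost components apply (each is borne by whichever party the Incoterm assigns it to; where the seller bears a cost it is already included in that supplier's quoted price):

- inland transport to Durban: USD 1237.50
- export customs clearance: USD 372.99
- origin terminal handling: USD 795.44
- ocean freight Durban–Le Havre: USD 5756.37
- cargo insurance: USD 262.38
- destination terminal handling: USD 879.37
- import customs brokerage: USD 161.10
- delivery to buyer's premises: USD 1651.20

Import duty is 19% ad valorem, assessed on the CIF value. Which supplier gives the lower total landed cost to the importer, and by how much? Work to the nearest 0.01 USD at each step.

Supplier A (CIF):
The CIF price already equals the CIF value: 31782.28
Import duty = 31782.28 × 19% = 6038.63
Buyer bears (A): 879.37 + 161.10 + 1651.20 = 2691.67
Landed cost (A) = invoice 31782.28 + 2691.67 + duty 6038.63 = 40512.58
Supplier B (EXW):
CIF value = EXW price + inland to port + export clearance + origin terminal + freight + insurance = 25207.52 + 1237.50 + 372.99 + 795.44 + 5756.37 + 262.38 = 33632.20
Import duty = 33632.20 × 19% = 6390.12
Buyer bears (B): 1237.50 + 372.99 + 795.44 + 5756.37 + 262.38 + 879.37 + 161.10 + 1651.20 = 11116.35
Landed cost (B) = invoice 25207.52 + 11116.35 + duty 6390.12 = 42713.99
Difference = |40512.58 − 42713.99| = 2201.41

Supplier A is cheaper by USD 2201.41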